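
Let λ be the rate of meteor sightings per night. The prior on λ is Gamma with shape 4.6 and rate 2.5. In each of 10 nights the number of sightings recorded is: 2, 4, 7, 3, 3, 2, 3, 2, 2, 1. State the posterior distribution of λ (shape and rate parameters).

Posterior: Gamma(shape=33.6, rate=12.5)

Total count ∑xᵢ = 29 over n = 10 nights.
Gamma is conjugate to the Poisson likelihood: posterior is Gamma(shape = 4.6+29 = 33.6, rate = 2.5+10 = 12.5).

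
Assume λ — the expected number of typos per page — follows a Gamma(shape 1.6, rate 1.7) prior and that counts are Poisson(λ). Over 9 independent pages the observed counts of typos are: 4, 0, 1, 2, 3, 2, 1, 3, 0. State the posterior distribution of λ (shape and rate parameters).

Posterior: Gamma(shape=17.6, rate=10.7)

The Poisson likelihood adds the total count to the shape and the number of exposure periods to the rate. Here ∑xᵢ = 16 and n = 9, so shape 1.6→17.6 and rate 1.7→10.7.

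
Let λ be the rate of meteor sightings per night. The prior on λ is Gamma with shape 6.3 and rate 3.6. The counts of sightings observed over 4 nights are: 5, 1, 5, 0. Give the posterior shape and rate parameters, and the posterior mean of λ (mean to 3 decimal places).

Total count ∑xᵢ = 11 over n = 4 nights.
Gamma is conjugate to the Poisson likelihood: posterior is Gamma(shape = 6.3+11 = 17.3, rate = 3.6+4 = 7.6).
E[λ | data] = 17.3/7.6 = 2.276.

Posterior: Gamma(shape=17.3, rate=7.6); mean ≈ 2.276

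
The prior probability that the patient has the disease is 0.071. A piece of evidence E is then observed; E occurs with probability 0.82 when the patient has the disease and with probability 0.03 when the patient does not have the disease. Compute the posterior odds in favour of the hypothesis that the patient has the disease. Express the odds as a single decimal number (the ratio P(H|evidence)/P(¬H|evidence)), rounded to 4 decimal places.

Posterior odds ≈ 2.0890

Prior odds = 0.071/(1−0.071) = 0.076426. In log-odds, ln(0.076426) = -2.5714.
Add log likelihood ratio: ln(27.333) = 3.3081.
Posterior log-odds = 0.73668, so posterior odds = exp(0.73668) = 2.0890.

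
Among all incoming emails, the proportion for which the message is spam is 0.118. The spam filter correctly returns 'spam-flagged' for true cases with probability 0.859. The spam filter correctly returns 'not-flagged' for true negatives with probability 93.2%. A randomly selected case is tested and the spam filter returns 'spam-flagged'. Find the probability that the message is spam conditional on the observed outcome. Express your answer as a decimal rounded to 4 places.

P(H | E) ≈ 0.6283

Write H for 'the message is spam'. Prior odds H:¬H = 0.118/0.882 = 0.13379. For the 'spam-flagged' outcome, the likelihood ratio is 0.859/0.068 = 12.632.
Posterior odds = 0.13379 × 12.632 = 1.6900, so P(H|E) = 1.6900/(1+1.6900) = 0.6283.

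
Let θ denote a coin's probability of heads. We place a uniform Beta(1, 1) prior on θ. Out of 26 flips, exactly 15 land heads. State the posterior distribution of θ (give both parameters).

The binomial likelihood is conjugate to the Beta prior: with 15 successes and 11 failures, the posterior is Beta(1+15, 1+11) = Beta(16, 12).

Posterior: Beta(16, 12)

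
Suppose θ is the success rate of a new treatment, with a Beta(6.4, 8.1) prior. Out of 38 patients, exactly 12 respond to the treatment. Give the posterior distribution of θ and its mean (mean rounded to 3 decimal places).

Observing 12 successes and 26 failures updates Beta(6.4, 8.1) by adding the success and failure counts to the two shape parameters: α = 6.4+12 = 18.4, β = 8.1+26 = 34.1.
Posterior mean = α/(α+β) = 18.4/52.5 = 0.350.

Posterior: Beta(18.4, 34.1); mean ≈ 0.350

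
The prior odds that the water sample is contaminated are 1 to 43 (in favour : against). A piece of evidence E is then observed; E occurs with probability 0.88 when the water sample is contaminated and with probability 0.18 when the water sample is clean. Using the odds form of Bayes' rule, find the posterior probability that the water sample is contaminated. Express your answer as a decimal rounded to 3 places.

Prior odds = 1/43 = 0.023256.
Likelihood ratio for E = 0.88/0.18 = 4.8889.
Posterior odds = prior odds × LR = 0.11370.
Posterior probability = odds/(1+odds) = 0.11370/1.1137 = 0.102.

Posterior probability ≈ 0.102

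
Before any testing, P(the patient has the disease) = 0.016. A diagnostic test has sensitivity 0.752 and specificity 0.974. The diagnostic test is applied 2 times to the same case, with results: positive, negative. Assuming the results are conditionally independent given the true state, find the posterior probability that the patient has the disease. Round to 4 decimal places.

Posterior P(H) ≈ 0.1069

Let H be the event that the patient has the disease; start with P(H) = 0.016. P('positive'|H) = 0.752, P('positive'|¬H) = 0.026.
Update on result 1 ('positive'): P(H) ← 0.752·0.0160 / (0.752·0.0160 + 0.026·0.9840) = 0.012032/0.037616 = 0.3199.
Update on result 2 ('negative'): P(H) ← 0.248·0.3199 / (0.248·0.3199 + 0.974·0.6801) = 0.079326/0.74178 = 0.1069.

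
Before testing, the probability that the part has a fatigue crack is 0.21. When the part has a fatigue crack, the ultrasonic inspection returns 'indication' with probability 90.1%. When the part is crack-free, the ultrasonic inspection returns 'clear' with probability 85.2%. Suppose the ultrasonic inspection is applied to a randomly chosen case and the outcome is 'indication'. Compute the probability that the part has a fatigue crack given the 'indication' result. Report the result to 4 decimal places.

P(H | E) ≈ 0.6181

Let H be the event that the part has a fatigue crack. P(H) = 0.21, so P(¬H) = 0.79. With E the 'indication' result, P(E|H) = 0.901 and P(E|¬H) = 0.148.
P(E) = 0.901·0.21 + 0.148·0.79 = 0.18921 + 0.11692 = 0.30613.
By Bayes' theorem, P(H|E) = 0.18921 / 0.30613 = 0.6181.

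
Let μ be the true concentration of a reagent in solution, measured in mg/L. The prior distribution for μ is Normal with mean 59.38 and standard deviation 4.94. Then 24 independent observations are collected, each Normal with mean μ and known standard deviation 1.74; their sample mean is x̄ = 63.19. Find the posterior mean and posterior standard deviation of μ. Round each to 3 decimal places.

Posterior mean ≈ 63.170; posterior SD ≈ 0.354

Prior precision 1/τ₀² = 1/4.94² = 0.0409776; data precision n/σ² = 24/1.74² = 7.92707.
Posterior precision = 0.0409776 + 7.92707 = 7.96805, giving posterior SD = 1/√7.96805 = 0.354.
Posterior mean = (0.0409776·59.38 + 7.92707·63.19) / 7.96805 = 63.170.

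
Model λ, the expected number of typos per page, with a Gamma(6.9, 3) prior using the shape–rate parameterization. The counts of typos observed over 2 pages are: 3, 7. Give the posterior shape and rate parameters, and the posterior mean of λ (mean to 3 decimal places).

Total count ∑xᵢ = 10 over n = 2 pages.
Gamma is conjugate to the Poisson likelihood: posterior is Gamma(shape = 6.9+10 = 16.9, rate = 3+2 = 5).
E[λ | data] = 16.9/5 = 3.380.

Posterior: Gamma(shape=16.9, rate=5); mean ≈ 3.380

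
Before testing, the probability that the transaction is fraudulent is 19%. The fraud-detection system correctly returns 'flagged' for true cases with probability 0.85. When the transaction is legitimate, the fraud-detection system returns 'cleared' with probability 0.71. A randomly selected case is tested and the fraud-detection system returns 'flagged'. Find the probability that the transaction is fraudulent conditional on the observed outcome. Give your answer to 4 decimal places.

P(H | E) ≈ 0.4074

Write H for 'the transaction is fraudulent'. Prior odds H:¬H = 0.19/0.81 = 0.23457. For the 'flagged' outcome, the likelihood ratio is 0.85/0.29 = 2.9310.
Posterior odds = 0.23457 × 2.9310 = 0.68753, so P(H|E) = 0.68753/(1+0.68753) = 0.4074.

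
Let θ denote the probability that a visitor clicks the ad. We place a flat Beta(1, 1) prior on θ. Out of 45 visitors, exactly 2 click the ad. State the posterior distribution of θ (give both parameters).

The binomial likelihood is conjugate to the Beta prior: with 2 successes and 43 failures, the posterior is Beta(1+2, 1+43) = Beta(3, 44).

Posterior: Beta(3, 44)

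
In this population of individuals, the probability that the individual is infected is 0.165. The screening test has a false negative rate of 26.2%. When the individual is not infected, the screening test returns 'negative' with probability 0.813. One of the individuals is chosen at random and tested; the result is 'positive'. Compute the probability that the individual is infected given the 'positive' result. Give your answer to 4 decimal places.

Write H for 'the individual is infected'. Prior odds H:¬H = 0.165/0.835 = 0.19760. For the 'positive' outcome, the likelihood ratio is 0.738/0.187 = 3.9465.
Posterior odds = 0.19760 × 3.9465 = 0.77985, so P(H|E) = 0.77985/(1+0.77985) = 0.4382.

P(H | E) ≈ 0.4382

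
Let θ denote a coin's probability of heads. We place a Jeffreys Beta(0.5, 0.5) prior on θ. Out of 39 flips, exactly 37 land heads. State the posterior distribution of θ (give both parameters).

Observing 37 successes and 2 failures updates Beta(0.5, 0.5) by adding the success and failure counts to the two shape parameters: α = 0.5+37 = 37.5, β = 0.5+2 = 2.5.

Posterior: Beta(37.5, 2.5)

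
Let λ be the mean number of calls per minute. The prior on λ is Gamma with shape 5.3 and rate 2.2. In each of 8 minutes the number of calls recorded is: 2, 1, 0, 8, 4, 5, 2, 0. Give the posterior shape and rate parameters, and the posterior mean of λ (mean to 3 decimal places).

Total count ∑xᵢ = 22 over n = 8 minutes.
Gamma is conjugate to the Poisson likelihood: posterior is Gamma(shape = 5.3+22 = 27.3, rate = 2.2+8 = 10.2).
E[λ | data] = 27.3/10.2 = 2.676.

Posterior: Gamma(shape=27.3, rate=10.2); mean ≈ 2.676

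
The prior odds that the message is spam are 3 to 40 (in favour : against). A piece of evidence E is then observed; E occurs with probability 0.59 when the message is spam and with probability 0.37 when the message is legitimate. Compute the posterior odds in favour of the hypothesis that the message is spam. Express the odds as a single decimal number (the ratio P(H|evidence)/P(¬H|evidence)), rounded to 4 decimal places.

Posterior odds ≈ 0.1196

Prior odds = 3/40 = 0.075000. In log-odds, ln(0.075000) = -2.5903.
Add log likelihood ratio: ln(1.5946) = 0.46662.
Posterior log-odds = -2.1236, so posterior odds = exp(-2.1236) = 0.11959.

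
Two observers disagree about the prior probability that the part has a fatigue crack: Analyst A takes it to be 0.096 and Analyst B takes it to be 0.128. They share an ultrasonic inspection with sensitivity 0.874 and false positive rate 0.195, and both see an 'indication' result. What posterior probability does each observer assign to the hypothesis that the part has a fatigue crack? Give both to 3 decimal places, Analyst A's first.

Analyst A: 0.322; Analyst B: 0.397

The likelihood ratio for an 'indication' result is 0.874/0.195 = 4.4821.
Analyst A: prior odds 0.096/0.904 = 0.10619; posterior odds 0.47597; posterior probability 0.322.
Analyst B: prior odds 0.128/0.872 = 0.14679; posterior odds 0.65792; posterior probability 0.397.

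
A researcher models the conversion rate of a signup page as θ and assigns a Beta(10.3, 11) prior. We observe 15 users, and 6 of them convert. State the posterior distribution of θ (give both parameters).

Posterior: Beta(16.3, 20)

Observing 6 successes and 9 failures updates Beta(10.3, 11) by adding the success and failure counts to the two shape parameters: α = 10.3+6 = 16.3, β = 11+9 = 20.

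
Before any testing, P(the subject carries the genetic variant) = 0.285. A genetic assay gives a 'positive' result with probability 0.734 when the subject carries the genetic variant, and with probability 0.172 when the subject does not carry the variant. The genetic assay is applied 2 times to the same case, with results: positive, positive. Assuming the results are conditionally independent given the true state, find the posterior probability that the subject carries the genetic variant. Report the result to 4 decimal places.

With H the event that the subject carries the genetic variant, the joint likelihood of the observed sequence is P(data|H) = 0.734·0.734 = 0.53876 and P(data|¬H) = 0.172·0.172 = 0.029584.
Bayes: P(H|data) = 0.285·0.53876 / (0.285·0.53876 + 0.715·0.029584) = 0.15355/0.17470 = 0.8789.

Posterior P(H) ≈ 0.8789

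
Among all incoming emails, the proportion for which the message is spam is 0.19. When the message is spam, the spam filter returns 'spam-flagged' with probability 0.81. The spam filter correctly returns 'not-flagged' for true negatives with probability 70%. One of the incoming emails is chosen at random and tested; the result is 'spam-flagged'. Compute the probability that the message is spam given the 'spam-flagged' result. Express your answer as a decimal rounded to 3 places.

P(H | E) ≈ 0.388

Write H for 'the message is spam'. Prior odds H:¬H = 0.19/0.81 = 0.23457. For the 'spam-flagged' outcome, the likelihood ratio is 0.81/0.3 = 2.7000.
Posterior odds = 0.23457 × 2.7000 = 0.63333, so P(H|E) = 0.63333/(1+0.63333) = 0.388.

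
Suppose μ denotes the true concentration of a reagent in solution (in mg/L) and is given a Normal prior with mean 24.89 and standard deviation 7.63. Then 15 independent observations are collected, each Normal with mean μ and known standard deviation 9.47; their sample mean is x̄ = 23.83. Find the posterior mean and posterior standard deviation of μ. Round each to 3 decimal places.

Posterior mean ≈ 23.929; posterior SD ≈ 2.328

Prior precision 1/τ₀² = 1/7.63² = 0.0171771; data precision n/σ² = 15/9.47² = 0.167260.
Posterior precision = 0.0171771 + 0.167260 = 0.184437, giving posterior SD = 1/√0.184437 = 2.328.
Posterior mean = (0.0171771·24.89 + 0.167260·23.83) / 0.184437 = 23.929.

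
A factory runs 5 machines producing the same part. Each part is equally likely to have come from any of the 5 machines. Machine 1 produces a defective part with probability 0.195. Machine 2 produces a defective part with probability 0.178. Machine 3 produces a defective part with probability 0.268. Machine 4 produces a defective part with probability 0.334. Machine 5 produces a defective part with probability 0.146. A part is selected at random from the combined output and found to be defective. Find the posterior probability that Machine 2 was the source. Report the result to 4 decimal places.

Tabulate prior·likelihood by source: [1] prior 0.2, lik 0.195, product 0.03900; [2] prior 0.2, lik 0.178, product 0.03560; [3] prior 0.2, lik 0.268, product 0.05360; [4] prior 0.2, lik 0.334, product 0.06680; [5] prior 0.2, lik 0.146, product 0.02920.
Normalizing constant = 0.22420; the posterior for Machine 2 is its product over the sum, 0.03560/0.22420 = 0.1588.

Posterior probability ≈ 0.1588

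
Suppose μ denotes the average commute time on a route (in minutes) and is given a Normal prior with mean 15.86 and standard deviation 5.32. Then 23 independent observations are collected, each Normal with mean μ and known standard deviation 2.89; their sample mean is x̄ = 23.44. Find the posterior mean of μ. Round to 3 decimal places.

Posterior mean ≈ 23.344

With known σ, the Normal prior is conjugate. Weight on the data is w = (n/σ²)/(n/σ² + 1/τ₀²) = 2.75380/(2.75380+0.0353327) = 0.98733.
Posterior mean = w·x̄ + (1−w)·μ₀ = 0.98733·23.44 + 0.012668·15.86 = 23.344.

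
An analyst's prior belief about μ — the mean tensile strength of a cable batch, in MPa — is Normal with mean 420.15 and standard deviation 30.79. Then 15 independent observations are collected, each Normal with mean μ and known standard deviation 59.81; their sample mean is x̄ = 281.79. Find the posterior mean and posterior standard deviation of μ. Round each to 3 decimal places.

With known σ, the Normal prior is conjugate. Weight on the data is w = (n/σ²)/(n/σ² + 1/τ₀²) = 0.00419318/(0.00419318+0.00105483) = 0.79900.
Posterior mean = w·x̄ + (1−w)·μ₀ = 0.79900·281.79 + 0.20100·420.15 = 309.600. Posterior variance = 1/(0.00419318+0.00105483) = 190.549, so SD = 13.804.

Posterior mean ≈ 309.600; posterior SD ≈ 13.804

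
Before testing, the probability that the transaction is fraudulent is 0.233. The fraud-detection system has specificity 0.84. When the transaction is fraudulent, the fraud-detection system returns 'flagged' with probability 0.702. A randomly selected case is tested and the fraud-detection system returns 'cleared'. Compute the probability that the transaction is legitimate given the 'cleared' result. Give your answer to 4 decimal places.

P(¬H | E) ≈ 0.9027

Write H for 'the transaction is fraudulent'. Prior odds H:¬H = 0.233/0.767 = 0.30378. For the 'cleared' outcome, the likelihood ratio is 0.298/0.84 = 0.35476.
Posterior odds = 0.30378 × 0.35476 = 0.10777, so P(H|E) = 0.10777/(1+0.10777) = 0.0973. Then P(¬H|E) = 1 − 0.0973 = 0.9027.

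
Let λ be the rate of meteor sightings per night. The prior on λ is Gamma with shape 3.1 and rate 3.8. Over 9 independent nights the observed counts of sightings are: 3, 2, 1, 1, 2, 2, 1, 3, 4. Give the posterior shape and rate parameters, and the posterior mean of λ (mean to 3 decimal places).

The Poisson likelihood adds the total count to the shape and the number of exposure periods to the rate. Here ∑xᵢ = 19 and n = 9, so shape 3.1→22.1 and rate 3.8→12.8.
Posterior mean = shape/rate = 22.1/12.8 = 1.727.

Posterior: Gamma(shape=22.1, rate=12.8); mean ≈ 1.727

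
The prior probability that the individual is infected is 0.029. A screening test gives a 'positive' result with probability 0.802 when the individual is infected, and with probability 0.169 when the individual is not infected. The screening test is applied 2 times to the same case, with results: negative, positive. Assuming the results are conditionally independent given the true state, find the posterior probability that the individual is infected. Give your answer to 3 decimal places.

With H the event that the individual is infected, the joint likelihood of the observed sequence is P(data|H) = 0.198·0.802 = 0.15880 and P(data|¬H) = 0.831·0.169 = 0.14044.
Bayes: P(H|data) = 0.029·0.15880 / (0.029·0.15880 + 0.971·0.14044) = 0.0046051/0.14097 = 0.0327.

Posterior P(H) ≈ 0.033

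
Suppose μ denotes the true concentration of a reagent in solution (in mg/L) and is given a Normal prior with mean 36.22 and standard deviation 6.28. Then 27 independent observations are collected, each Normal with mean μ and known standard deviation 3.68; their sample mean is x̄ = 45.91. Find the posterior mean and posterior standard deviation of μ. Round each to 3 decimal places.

With known σ, the Normal prior is conjugate. Weight on the data is w = (n/σ²)/(n/σ² + 1/τ₀²) = 1.99374/(1.99374+0.0253560) = 0.98744.
Posterior mean = w·x̄ + (1−w)·μ₀ = 0.98744·45.91 + 0.012558·36.22 = 45.788. Posterior variance = 1/(1.99374+0.0253560) = 0.495272, so SD = 0.704.

Posterior mean ≈ 45.788; posterior SD ≈ 0.704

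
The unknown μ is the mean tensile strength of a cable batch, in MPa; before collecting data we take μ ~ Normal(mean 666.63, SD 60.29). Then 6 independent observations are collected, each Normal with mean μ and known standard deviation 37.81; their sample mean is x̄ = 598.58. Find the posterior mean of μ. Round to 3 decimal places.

Posterior mean ≈ 602.766

With known σ, the Normal prior is conjugate. Weight on the data is w = (n/σ²)/(n/σ² + 1/τ₀²) = 0.00419699/(0.00419699+0.00027511) = 0.93848.
Posterior mean = w·x̄ + (1−w)·μ₀ = 0.93848·598.58 + 0.061517·666.63 = 602.766.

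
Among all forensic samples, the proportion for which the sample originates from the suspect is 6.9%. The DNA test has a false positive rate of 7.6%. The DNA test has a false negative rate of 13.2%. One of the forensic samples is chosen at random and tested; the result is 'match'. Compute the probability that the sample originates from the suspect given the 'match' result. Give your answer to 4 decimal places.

P(H | E) ≈ 0.4584

Write H for 'the sample originates from the suspect'. Prior odds H:¬H = 0.069/0.931 = 0.074114. For the 'match' outcome, the likelihood ratio is 0.868/0.076 = 11.421.
Posterior odds = 0.074114 × 11.421 = 0.84646, so P(H|E) = 0.84646/(1+0.84646) = 0.4584.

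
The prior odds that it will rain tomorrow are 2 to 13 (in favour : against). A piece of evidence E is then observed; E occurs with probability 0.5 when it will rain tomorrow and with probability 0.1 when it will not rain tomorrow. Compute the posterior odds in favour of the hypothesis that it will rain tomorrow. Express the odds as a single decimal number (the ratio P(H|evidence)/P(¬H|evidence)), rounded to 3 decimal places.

Posterior odds ≈ 0.769

Prior odds = 2/13 = 0.15385. In log-odds, ln(0.15385) = -1.8718.
Add log likelihood ratio: ln(5.0000) = 1.6094.
Posterior log-odds = -0.26236, so posterior odds = exp(-0.26236) = 0.76923.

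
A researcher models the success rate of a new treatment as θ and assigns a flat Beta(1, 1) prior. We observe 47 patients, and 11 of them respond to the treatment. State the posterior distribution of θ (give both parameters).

Posterior: Beta(12, 37)

The binomial likelihood is conjugate to the Beta prior: with 11 successes and 36 failures, the posterior is Beta(1+11, 1+36) = Beta(12, 37).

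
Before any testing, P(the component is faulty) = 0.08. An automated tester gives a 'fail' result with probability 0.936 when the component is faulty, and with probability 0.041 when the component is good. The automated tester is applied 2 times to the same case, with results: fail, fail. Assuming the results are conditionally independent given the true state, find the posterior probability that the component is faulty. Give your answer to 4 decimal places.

Let H be the event that the component is faulty; start with P(H) = 0.08. P('fail'|H) = 0.936, P('fail'|¬H) = 0.041.
Update on result 1 ('fail'): P(H) ← 0.936·0.0800 / (0.936·0.0800 + 0.041·0.9200) = 0.074880/0.11260 = 0.6650.
Update on result 2 ('fail'): P(H) ← 0.936·0.6650 / (0.936·0.6650 + 0.041·0.3350) = 0.62245/0.63618 = 0.9784.

Posterior P(H) ≈ 0.9784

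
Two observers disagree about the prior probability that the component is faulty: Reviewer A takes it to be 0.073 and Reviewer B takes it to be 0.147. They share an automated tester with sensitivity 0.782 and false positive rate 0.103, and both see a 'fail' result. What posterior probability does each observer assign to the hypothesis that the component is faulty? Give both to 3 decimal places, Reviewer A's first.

Reviewer A: 0.374; Reviewer B: 0.567

The likelihood ratio for a 'fail' result is 0.782/0.103 = 7.5922.
Reviewer A: prior odds 0.073/0.927 = 0.078749; posterior odds 0.59788; posterior probability 0.374.
Reviewer B: prior odds 0.147/0.853 = 0.17233; posterior odds 1.3084; posterior probability 0.567.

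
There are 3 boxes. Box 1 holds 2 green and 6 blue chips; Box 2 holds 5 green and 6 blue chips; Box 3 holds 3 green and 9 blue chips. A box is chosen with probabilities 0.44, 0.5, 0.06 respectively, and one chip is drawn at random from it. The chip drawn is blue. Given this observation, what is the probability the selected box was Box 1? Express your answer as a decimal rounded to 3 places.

Posterior probability ≈ 0.509

Tabulate prior·likelihood by source: [1] prior 0.44, lik 0.75, product 0.3300; [2] prior 0.5, lik 0.5455, product 0.2727; [3] prior 0.06, lik 0.75, product 0.04500.
Normalizing constant = 0.64773; the posterior for Box 1 is its product over the sum, 0.3300/0.64773 = 0.509.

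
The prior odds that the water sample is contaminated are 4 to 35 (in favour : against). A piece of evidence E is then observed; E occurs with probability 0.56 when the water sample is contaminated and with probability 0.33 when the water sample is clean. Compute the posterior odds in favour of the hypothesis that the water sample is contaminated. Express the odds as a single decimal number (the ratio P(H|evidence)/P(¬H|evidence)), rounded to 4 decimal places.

Posterior odds ≈ 0.1939

Prior odds = 4/35 = 0.11429.
Likelihood ratio for E = 0.56/0.33 = 1.6970.
Posterior odds = prior odds × LR = 0.19394.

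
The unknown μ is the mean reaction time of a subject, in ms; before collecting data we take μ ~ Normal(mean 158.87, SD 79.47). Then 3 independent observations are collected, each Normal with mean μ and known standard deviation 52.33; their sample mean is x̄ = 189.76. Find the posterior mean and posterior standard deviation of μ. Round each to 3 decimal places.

Posterior mean ≈ 185.859; posterior SD ≈ 28.241

With known σ, the Normal prior is conjugate. Weight on the data is w = (n/σ²)/(n/σ² + 1/τ₀²) = 0.00109552/(0.00109552+0.00015834) = 0.87372.
Posterior mean = w·x̄ + (1−w)·μ₀ = 0.87372·189.76 + 0.12628·158.87 = 185.859. Posterior variance = 1/(0.00109552+0.00015834) = 797.537, so SD = 28.241.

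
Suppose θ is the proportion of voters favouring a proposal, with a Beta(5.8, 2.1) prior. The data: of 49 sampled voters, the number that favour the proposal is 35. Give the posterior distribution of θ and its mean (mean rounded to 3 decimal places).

Observing 35 successes and 14 failures updates Beta(5.8, 2.1) by adding the success and failure counts to the two shape parameters: α = 5.8+35 = 40.8, β = 2.1+14 = 16.1.
Posterior mean = α/(α+β) = 40.8/56.9 = 0.717.

Posterior: Beta(40.8, 16.1); mean ≈ 0.717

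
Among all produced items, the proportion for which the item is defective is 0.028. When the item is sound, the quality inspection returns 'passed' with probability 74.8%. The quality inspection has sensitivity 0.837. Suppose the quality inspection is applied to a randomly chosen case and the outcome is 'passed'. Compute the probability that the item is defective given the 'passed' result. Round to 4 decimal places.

Let H be the event that the item is defective. P(H) = 0.028, so P(¬H) = 0.972. With E the 'passed' result, P(E|H) = 0.163 and P(E|¬H) = 0.748.
P(E) = 0.163·0.028 + 0.748·0.972 = 0.0045640 + 0.72706 = 0.73162.
By Bayes' theorem, P(H|E) = 0.0045640 / 0.73162 = 0.0062.

P(H | E) ≈ 0.0062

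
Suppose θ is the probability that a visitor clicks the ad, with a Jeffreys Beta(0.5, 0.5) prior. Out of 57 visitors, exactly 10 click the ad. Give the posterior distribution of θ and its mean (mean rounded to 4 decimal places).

Observing 10 successes and 47 failures updates Beta(0.5, 0.5) by adding the success and failure counts to the two shape parameters: α = 0.5+10 = 10.5, β = 0.5+47 = 47.5.
Posterior mean = α/(α+β) = 10.5/58 = 0.1810.

Posterior: Beta(10.5, 47.5); mean ≈ 0.1810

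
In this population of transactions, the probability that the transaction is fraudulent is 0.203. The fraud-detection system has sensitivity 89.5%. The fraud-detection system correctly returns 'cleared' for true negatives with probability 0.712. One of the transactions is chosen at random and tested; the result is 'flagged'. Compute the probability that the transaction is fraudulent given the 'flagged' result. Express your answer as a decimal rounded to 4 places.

P(H | E) ≈ 0.4418

Let H be the event that the transaction is fraudulent. P(H) = 0.203, so P(¬H) = 0.797. With E the 'flagged' result, P(E|H) = 0.895 and P(E|¬H) = 0.288.
P(E) = 0.895·0.203 + 0.288·0.797 = 0.18169 + 0.22954 = 0.41122.
By Bayes' theorem, P(H|E) = 0.18169 / 0.41122 = 0.4418.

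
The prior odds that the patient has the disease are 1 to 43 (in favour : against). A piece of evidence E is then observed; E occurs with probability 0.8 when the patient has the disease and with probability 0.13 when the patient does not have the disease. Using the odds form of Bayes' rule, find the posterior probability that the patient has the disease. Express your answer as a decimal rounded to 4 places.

Prior odds = 1/43 = 0.023256. In log-odds, ln(0.023256) = -3.7612.
Add log likelihood ratio: ln(6.1538) = 1.8171.
Posterior log-odds = -1.9441, so posterior odds = exp(-1.9441) = 0.14311. Converting, P(H|E) = 0.14311/1.1431 = 0.1252.

Posterior probability ≈ 0.1252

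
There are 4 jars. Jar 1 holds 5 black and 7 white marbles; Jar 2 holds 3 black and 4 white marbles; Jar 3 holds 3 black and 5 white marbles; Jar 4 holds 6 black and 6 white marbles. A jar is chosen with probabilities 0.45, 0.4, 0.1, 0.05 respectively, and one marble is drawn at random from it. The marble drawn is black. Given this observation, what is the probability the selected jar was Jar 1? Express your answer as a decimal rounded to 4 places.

Tabulate prior·likelihood by source: [1] prior 0.45, lik 0.4167, product 0.1875; [2] prior 0.4, lik 0.4286, product 0.1714; [3] prior 0.1, lik 0.375, product 0.03750; [4] prior 0.05, lik 0.5, product 0.02500.
Normalizing constant = 0.42143; the posterior for Jar 1 is its product over the sum, 0.1875/0.42143 = 0.4449.

Posterior probability ≈ 0.4449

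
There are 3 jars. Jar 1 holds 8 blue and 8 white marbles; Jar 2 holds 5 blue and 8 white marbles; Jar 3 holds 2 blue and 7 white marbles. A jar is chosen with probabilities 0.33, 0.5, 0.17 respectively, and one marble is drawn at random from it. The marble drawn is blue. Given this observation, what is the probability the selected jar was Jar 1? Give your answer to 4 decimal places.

P(blue|Jar 1) = 0.5; P(blue|Jar 2) = 0.3846; P(blue|Jar 3) = 0.2222.
Prior × likelihood for each source: 0.33·0.5=0.1650, 0.5·0.3846=0.1923, 0.17·0.2222=0.03778. Summing gives P(blue) = 0.39509.
P(Jar 1 | blue) = 0.1650 / 0.39509 = 0.4176.

Posterior probability ≈ 0.4176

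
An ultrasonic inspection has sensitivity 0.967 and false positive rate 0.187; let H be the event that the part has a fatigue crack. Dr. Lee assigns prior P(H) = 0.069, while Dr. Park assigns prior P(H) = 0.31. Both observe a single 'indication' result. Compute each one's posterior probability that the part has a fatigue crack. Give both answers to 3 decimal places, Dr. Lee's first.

Dr. Lee: 0.277; Dr. Park: 0.699

The likelihood ratio for an 'indication' result is 0.967/0.187 = 5.1711.
Dr. Lee: prior odds 0.069/0.931 = 0.074114; posterior odds 0.38325; posterior probability 0.277.
Dr. Park: prior odds 0.31/0.69 = 0.44928; posterior odds 2.3233; posterior probability 0.699.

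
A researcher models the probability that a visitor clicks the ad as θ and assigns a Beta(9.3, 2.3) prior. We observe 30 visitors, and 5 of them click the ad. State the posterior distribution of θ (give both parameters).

Posterior: Beta(14.3, 27.3)

Observing 5 successes and 25 failures updates Beta(9.3, 2.3) by adding the success and failure counts to the two shape parameters: α = 9.3+5 = 14.3, β = 2.3+25 = 27.3.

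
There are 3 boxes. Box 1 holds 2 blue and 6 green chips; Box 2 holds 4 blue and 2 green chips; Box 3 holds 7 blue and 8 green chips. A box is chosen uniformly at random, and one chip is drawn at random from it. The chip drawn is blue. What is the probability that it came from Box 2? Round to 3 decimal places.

Posterior probability ≈ 0.482

P(blue|Box 1) = 0.25; P(blue|Box 2) = 0.6667; P(blue|Box 3) = 0.4667.
Prior × likelihood for each source: 0.333333·0.25=0.08333, 0.333333·0.6667=0.2222, 0.333333·0.4667=0.1556. Summing gives P(blue) = 0.46111.
P(Box 2 | blue) = 0.2222 / 0.46111 = 0.482.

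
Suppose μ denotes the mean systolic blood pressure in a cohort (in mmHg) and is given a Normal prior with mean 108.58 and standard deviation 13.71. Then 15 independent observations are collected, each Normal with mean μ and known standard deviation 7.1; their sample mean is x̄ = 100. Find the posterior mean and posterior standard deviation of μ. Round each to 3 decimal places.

With known σ, the Normal prior is conjugate. Weight on the data is w = (n/σ²)/(n/σ² + 1/τ₀²) = 0.297560/(0.297560+0.00532016) = 0.98243.
Posterior mean = w·x̄ + (1−w)·μ₀ = 0.98243·100 + 0.017565·108.58 = 100.151. Posterior variance = 1/(0.297560+0.00532016) = 3.30164, so SD = 1.817.

Posterior mean ≈ 100.151; posterior SD ≈ 1.817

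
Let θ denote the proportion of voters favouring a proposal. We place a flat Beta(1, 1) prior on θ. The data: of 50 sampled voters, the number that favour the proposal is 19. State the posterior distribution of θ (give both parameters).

The binomial likelihood is conjugate to the Beta prior: with 19 successes and 31 failures, the posterior is Beta(1+19, 1+31) = Beta(20, 32).

Posterior: Beta(20, 32)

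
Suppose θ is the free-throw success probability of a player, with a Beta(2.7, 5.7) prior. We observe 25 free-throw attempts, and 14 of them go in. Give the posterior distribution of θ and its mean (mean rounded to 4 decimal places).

Posterior: Beta(16.7, 16.7); mean ≈ 0.5000

The binomial likelihood is conjugate to the Beta prior: with 14 successes and 11 failures, the posterior is Beta(2.7+14, 5.7+11) = Beta(16.7, 16.7).
Posterior mean = α/(α+β) = 16.7/33.4 = 0.5000.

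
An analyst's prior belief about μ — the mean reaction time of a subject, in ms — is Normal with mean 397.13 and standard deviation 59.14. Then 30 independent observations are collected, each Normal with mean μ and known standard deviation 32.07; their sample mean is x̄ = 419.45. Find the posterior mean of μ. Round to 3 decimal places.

With known σ, the Normal prior is conjugate. Weight on the data is w = (n/σ²)/(n/σ² + 1/τ₀²) = 0.0291691/(0.0291691+0.00028592) = 0.99029.
Posterior mean = w·x̄ + (1−w)·μ₀ = 0.99029·419.45 + 0.0097068·397.13 = 419.233.

Posterior mean ≈ 419.233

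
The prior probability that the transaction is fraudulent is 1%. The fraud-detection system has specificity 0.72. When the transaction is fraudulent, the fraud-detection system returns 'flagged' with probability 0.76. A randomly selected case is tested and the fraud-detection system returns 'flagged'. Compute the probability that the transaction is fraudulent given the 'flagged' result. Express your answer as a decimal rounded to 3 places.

P(H | E) ≈ 0.027

Write H for 'the transaction is fraudulent'. Prior odds H:¬H = 0.01/0.99 = 0.010101. For the 'flagged' outcome, the likelihood ratio is 0.76/0.28 = 2.7143.
Posterior odds = 0.010101 × 2.7143 = 0.027417, so P(H|E) = 0.027417/(1+0.027417) = 0.027.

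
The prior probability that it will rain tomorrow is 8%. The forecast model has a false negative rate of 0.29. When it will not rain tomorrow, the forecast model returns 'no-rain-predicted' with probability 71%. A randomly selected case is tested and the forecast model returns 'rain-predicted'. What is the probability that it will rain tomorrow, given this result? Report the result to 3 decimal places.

P(H | E) ≈ 0.176

Let H be the event that it will rain tomorrow. P(H) = 0.08, so P(¬H) = 0.92. With E the 'rain-predicted' result, P(E|H) = 0.71 and P(E|¬H) = 0.29.
P(E) = 0.71·0.08 + 0.29·0.92 = 0.056800 + 0.26680 = 0.32360.
By Bayes' theorem, P(H|E) = 0.056800 / 0.32360 = 0.176.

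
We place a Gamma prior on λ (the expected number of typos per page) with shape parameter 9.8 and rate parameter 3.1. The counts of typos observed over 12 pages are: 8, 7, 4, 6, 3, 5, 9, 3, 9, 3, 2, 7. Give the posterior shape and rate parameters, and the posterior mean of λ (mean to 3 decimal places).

Posterior: Gamma(shape=75.8, rate=15.1); mean ≈ 5.020

The Poisson likelihood adds the total count to the shape and the number of exposure periods to the rate. Here ∑xᵢ = 66 and n = 12, so shape 9.8→75.8 and rate 3.1→15.1.
E[λ | data] = 75.8/15.1 = 5.020.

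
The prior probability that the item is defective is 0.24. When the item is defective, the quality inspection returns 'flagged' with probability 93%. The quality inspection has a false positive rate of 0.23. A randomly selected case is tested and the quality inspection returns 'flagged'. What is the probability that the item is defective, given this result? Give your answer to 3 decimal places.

P(H | E) ≈ 0.561

Write H for 'the item is defective'. Prior odds H:¬H = 0.24/0.76 = 0.31579. For the 'flagged' outcome, the likelihood ratio is 0.93/0.23 = 4.0435.
Posterior odds = 0.31579 × 4.0435 = 1.2769, so P(H|E) = 1.2769/(1+1.2769) = 0.561.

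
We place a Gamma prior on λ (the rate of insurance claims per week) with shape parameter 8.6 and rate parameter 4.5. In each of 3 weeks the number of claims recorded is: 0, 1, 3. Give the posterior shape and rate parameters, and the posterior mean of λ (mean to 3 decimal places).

Posterior: Gamma(shape=12.6, rate=7.5); mean ≈ 1.680

Total count ∑xᵢ = 4 over n = 3 weeks.
Gamma is conjugate to the Poisson likelihood: posterior is Gamma(shape = 8.6+4 = 12.6, rate = 4.5+3 = 7.5).
E[λ | data] = 12.6/7.5 = 1.680.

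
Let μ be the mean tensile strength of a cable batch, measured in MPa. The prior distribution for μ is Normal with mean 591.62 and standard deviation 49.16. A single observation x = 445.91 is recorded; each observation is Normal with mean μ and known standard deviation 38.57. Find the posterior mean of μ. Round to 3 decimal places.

Posterior mean ≈ 501.429

Prior precision 1/τ₀² = 1/49.16² = 0.00041379; data precision n/σ² = 1/38.57² = 0.00067220.
Posterior precision = 0.00041379 + 0.00067220 = 0.00108599.
Posterior mean = (0.00041379·591.62 + 0.00067220·445.91) / 0.00108599 = 501.429.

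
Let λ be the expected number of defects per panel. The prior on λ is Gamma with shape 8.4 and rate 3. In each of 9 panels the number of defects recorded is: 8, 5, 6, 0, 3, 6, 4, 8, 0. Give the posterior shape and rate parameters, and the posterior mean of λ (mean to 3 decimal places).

Total count ∑xᵢ = 40 over n = 9 panels.
Gamma is conjugate to the Poisson likelihood: posterior is Gamma(shape = 8.4+40 = 48.4, rate = 3+9 = 12).
E[λ | data] = 48.4/12 = 4.033.

Posterior: Gamma(shape=48.4, rate=12); mean ≈ 4.033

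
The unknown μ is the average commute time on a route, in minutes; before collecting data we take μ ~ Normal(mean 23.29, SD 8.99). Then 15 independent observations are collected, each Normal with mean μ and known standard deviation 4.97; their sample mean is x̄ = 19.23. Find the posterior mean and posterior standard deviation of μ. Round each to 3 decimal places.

Posterior mean ≈ 19.311; posterior SD ≈ 1.270

With known σ, the Normal prior is conjugate. Weight on the data is w = (n/σ²)/(n/σ² + 1/τ₀²) = 0.607265/(0.607265+0.0123732) = 0.98003.
Posterior mean = w·x̄ + (1−w)·μ₀ = 0.98003·19.23 + 0.019968·23.29 = 19.311. Posterior variance = 1/(0.607265+0.0123732) = 1.61384, so SD = 1.270.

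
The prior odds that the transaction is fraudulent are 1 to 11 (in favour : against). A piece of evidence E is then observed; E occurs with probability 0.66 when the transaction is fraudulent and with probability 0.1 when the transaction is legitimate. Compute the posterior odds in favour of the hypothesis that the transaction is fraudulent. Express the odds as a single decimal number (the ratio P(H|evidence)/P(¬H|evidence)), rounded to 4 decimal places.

Prior odds = 1/11 = 0.090909. In log-odds, ln(0.090909) = -2.3979.
Add log likelihood ratio: ln(6.6000) = 1.8871.
Posterior log-odds = -0.51083, so posterior odds = exp(-0.51083) = 0.60000.

Posterior odds ≈ 0.6000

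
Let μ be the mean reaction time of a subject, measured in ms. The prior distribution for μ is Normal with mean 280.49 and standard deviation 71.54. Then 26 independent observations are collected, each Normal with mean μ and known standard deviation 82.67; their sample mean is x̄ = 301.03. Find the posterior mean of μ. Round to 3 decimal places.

Posterior mean ≈ 300.027

Prior precision 1/τ₀² = 1/71.54² = 0.00019539; data precision n/σ² = 26/82.67² = 0.00380432.
Posterior precision = 0.00019539 + 0.00380432 = 0.00399971.
Posterior mean = (0.00019539·280.49 + 0.00380432·301.03) / 0.00399971 = 300.027.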